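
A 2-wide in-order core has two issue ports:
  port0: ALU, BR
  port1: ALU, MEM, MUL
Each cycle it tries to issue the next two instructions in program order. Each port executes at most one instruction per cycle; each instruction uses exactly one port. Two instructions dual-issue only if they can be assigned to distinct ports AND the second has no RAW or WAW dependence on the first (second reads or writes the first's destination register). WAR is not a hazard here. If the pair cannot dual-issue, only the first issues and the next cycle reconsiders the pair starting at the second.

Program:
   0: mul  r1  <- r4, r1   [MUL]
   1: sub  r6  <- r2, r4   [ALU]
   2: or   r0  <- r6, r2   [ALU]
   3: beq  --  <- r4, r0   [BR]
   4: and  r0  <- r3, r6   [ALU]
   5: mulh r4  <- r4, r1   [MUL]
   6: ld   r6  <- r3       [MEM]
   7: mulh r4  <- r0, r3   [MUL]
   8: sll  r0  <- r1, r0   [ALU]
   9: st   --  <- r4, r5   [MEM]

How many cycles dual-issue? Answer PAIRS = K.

#0 head=0: mul.MUL;sub.ALU i0+i1 dual
#1 head=2: or.ALU i2 RAW r0
#2 head=3: beq.BR;and.ALU i3+i4 dual
#3 head=5: mulh.MUL i5 no-port MUL/MEM
#4 head=6: ld.MEM i6 no-port MEM/MUL
#5 head=7: mulh.MUL;sll.ALU i7+i8 dual
#6 head=9: st.MEM i9 tail

PAIRS = 3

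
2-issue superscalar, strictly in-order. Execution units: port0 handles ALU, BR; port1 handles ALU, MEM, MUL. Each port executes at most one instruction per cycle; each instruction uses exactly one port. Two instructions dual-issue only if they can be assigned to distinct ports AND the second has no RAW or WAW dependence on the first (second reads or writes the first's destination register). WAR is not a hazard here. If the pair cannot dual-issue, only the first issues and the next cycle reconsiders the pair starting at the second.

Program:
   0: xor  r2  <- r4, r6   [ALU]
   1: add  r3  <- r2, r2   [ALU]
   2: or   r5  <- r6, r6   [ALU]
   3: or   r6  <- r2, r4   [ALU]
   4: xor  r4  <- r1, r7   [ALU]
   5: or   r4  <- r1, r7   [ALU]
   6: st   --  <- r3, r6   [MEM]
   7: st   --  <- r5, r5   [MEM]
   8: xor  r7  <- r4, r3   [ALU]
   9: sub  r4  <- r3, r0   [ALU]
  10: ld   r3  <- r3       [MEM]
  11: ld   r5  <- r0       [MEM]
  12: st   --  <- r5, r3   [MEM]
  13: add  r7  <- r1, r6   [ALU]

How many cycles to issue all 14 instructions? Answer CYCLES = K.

CYCLES = 8

c0: i0 xor  RAW r2
c1: i1/i2 add/or  dual
c2: i3/i4 or/xor  dual
c3: i5/i6 or/st  dual
c4: i7/i8 st/xor  dual
c5: i9/i10 sub/ld  dual
c6: i11 ld  no-port MEM/MEM
c7: i12/i13 st/add  dual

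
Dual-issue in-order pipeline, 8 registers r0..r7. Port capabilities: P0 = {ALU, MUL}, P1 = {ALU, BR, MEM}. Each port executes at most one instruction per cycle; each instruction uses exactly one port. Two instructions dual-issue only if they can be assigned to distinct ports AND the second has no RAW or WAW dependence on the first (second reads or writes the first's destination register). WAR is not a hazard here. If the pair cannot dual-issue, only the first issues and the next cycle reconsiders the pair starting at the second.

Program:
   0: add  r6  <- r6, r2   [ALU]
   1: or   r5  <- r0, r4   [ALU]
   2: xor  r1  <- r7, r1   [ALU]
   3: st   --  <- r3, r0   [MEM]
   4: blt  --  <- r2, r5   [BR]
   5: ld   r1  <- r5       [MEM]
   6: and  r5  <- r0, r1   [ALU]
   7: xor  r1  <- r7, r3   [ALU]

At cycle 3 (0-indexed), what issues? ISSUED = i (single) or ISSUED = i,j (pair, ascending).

t=0 i0/i1:add.ALU or.ALU ; 2-wide
t=1 i2/i3:xor.ALU st.MEM ; 2-wide
t=2 i4:blt.BR ; no-port BR/MEM
t=3 i5:ld.MEM ; RAW r1
t=4 i6/i7:and.ALU xor.ALU ; 2-wide

ISSUED = 5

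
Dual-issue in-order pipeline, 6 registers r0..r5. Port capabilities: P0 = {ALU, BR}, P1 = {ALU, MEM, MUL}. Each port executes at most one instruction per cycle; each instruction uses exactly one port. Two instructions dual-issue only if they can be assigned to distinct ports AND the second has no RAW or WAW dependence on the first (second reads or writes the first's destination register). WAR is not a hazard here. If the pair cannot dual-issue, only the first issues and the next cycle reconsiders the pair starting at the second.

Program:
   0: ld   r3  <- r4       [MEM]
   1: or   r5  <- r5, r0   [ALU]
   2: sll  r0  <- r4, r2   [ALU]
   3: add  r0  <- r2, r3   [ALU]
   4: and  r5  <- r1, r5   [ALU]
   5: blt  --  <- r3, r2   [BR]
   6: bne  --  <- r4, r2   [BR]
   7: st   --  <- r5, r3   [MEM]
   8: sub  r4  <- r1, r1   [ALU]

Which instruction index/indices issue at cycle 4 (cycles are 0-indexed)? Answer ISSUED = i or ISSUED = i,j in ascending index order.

ISSUED = 6,7

#0 head=0: ld.MEM+or.ALU i0/i1 dual
#1 head=2: sll.ALU i2 WAW r0
#2 head=3: add.ALU+and.ALU i3/i4 dual
#3 head=5: blt.BR i5 no-port BR/BR
#4 head=6: bne.BR+st.MEM i6/i7 dual
#5 head=8: sub.ALU i8 tail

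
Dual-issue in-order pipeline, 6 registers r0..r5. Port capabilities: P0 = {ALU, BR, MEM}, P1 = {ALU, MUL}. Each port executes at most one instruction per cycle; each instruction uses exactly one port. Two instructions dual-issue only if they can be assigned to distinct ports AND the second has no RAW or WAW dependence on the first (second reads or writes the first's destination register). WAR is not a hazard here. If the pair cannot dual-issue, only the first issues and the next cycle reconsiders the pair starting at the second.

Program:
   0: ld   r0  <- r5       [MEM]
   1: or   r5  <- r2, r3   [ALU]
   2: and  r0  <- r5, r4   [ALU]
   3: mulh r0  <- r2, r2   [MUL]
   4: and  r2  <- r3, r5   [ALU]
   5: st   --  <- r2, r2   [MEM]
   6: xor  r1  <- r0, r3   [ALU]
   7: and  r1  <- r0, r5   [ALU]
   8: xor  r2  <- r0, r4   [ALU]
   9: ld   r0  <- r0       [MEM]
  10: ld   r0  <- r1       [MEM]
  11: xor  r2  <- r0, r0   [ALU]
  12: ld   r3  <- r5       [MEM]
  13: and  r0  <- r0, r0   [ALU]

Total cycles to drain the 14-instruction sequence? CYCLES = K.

CYCLES = 9

c0: i0&i1 ld;or  2-wide
c1: i2 and  WAW r0
c2: i3&i4 mulh;and  2-wide
c3: i5&i6 st;xor  2-wide
c4: i7&i8 and;xor  2-wide
c5: i9 ld  no-port MEM/MEM
c6: i10 ld  RAW r0
c7: i11&i12 xor;ld  2-wide
c8: i13 and  tail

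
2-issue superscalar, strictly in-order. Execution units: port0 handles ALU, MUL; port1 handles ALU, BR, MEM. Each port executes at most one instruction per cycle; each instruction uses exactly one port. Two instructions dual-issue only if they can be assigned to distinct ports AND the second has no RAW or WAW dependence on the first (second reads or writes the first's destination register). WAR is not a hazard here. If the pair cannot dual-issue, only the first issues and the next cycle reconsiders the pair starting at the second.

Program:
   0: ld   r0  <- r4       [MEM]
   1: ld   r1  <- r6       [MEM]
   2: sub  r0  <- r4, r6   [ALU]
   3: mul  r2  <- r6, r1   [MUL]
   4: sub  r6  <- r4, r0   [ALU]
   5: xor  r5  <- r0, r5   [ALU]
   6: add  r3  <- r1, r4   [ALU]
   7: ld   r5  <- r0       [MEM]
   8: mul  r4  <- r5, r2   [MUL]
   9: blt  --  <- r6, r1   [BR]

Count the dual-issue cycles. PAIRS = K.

PAIRS = 4

[0] i0  ld  -- no-port MEM/MEM
[1] i1/i2  ld;sub  -- dual
[2] i3/i4  mul;sub  -- dual
[3] i5/i6  xor;add  -- dual
[4] i7  ld  -- RAW r5
[5] i8/i9  mul;blt  -- dual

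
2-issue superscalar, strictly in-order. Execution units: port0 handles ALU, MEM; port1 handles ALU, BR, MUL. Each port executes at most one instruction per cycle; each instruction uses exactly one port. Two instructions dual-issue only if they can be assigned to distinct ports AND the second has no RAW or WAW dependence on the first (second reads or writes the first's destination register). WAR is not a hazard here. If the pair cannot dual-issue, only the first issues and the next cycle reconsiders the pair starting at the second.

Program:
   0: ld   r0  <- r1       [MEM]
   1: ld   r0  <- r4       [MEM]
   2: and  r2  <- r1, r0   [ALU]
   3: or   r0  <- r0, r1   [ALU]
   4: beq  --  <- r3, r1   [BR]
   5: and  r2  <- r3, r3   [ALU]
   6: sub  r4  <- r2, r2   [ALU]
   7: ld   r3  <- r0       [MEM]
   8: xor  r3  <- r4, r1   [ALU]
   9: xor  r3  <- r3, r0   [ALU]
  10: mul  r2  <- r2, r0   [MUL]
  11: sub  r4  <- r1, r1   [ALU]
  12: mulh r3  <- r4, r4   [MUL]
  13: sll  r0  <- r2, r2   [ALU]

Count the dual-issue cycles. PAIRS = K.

PAIRS = 5

[0] i0  ld  -- no-port MEM/MEM
[1] i1  ld  -- RAW r0
[2] i2&i3  and;or  -- pair
[3] i4&i5  beq;and  -- pair
[4] i6&i7  sub;ld  -- pair
[5] i8  xor  -- RAW+WAW r3
[6] i9&i10  xor;mul  -- pair
[7] i11  sub  -- RAW r4
[8] i12&i13  mulh;sll  -- pair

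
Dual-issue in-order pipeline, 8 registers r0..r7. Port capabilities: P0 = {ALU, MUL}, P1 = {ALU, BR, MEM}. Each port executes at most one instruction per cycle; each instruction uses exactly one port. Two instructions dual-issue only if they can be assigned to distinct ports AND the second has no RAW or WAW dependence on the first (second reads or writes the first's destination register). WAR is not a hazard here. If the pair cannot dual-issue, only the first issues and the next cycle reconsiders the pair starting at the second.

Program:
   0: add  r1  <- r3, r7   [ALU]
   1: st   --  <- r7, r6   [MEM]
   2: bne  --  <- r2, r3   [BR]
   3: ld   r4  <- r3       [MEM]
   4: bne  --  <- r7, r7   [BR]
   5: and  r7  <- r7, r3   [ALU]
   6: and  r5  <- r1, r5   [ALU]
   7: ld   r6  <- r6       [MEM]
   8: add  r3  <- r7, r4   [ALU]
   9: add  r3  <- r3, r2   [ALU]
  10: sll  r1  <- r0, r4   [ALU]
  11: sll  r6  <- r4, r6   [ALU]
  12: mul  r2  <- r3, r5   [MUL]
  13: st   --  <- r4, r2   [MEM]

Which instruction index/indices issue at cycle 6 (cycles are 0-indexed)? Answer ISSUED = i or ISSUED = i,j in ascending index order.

0. add.ALU st.MEM @i0,i1  | 2-wide
1. bne.BR @i2  | no-port BR/MEM
2. ld.MEM @i3  | no-port MEM/BR
3. bne.BR and.ALU @i4,i5  | 2-wide
4. and.ALU ld.MEM @i6,i7  | 2-wide
5. add.ALU @i8  | RAW+WAW r3
6. add.ALU sll.ALU @i9,i10  | 2-wide
7. sll.ALU mul.MUL @i11,i12  | 2-wide
8. st.MEM @i13  | tail

ISSUED = 9,10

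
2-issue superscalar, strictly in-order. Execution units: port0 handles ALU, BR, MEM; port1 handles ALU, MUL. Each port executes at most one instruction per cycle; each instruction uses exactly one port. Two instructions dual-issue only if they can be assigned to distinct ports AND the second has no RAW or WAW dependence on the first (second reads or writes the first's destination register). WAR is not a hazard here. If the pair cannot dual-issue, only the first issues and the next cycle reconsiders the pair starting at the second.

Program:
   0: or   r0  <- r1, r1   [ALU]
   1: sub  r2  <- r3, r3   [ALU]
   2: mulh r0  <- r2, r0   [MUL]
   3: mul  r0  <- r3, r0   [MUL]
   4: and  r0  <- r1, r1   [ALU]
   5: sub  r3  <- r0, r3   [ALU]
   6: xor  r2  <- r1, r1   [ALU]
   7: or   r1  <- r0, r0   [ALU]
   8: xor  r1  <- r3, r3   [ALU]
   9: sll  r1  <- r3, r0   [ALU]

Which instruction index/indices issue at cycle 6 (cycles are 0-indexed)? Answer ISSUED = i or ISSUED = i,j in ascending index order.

0. or.ALU/sub.ALU @i0,i1  | dual
1. mulh.MUL @i2  | no-port MUL/MUL
2. mul.MUL @i3  | WAW r0
3. and.ALU @i4  | RAW r0
4. sub.ALU/xor.ALU @i5,i6  | dual
5. or.ALU @i7  | WAW r1
6. xor.ALU @i8  | WAW r1
7. sll.ALU @i9  | tail

ISSUED = 8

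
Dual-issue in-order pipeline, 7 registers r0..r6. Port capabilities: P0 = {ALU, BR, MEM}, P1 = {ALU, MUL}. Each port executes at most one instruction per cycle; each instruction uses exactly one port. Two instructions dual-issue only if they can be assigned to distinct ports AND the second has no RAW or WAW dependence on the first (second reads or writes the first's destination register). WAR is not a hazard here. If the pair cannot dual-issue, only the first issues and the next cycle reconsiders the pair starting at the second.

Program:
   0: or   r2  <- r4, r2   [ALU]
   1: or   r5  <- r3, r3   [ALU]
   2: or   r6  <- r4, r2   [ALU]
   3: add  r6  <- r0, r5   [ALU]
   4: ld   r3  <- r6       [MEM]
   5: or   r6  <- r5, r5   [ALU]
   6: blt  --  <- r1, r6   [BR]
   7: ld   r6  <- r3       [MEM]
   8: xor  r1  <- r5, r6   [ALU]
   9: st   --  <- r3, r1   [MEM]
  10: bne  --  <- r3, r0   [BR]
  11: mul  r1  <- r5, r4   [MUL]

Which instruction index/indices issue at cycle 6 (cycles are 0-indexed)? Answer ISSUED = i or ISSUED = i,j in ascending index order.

c0: i0/i1 or+or  pair
c1: i2 or  WAW r6
c2: i3 add  RAW r6
c3: i4/i5 ld+or  pair
c4: i6 blt  no-port BR/MEM
c5: i7 ld  RAW r6
c6: i8 xor  RAW r1
c7: i9 st  no-port MEM/BR
c8: i10/i11 bne+mul  pair

ISSUED = 8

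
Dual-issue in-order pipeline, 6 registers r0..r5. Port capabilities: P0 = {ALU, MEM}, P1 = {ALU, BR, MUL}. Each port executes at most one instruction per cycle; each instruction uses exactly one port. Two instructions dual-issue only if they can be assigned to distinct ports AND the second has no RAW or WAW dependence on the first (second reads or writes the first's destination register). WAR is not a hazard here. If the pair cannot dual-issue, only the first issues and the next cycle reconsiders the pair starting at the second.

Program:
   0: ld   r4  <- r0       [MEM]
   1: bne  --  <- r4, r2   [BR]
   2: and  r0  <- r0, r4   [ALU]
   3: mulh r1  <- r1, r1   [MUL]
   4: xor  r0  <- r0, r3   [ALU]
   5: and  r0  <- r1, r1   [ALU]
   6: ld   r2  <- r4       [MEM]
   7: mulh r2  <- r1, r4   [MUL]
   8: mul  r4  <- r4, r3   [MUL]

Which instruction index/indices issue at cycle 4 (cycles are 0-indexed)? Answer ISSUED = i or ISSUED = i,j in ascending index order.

c0: i0 ld  RAW r4
c1: i1&i2 bne;and  dual
c2: i3&i4 mulh;xor  dual
c3: i5&i6 and;ld  dual
c4: i7 mulh  no-port MUL/MUL
c5: i8 mul  tail

ISSUED = 7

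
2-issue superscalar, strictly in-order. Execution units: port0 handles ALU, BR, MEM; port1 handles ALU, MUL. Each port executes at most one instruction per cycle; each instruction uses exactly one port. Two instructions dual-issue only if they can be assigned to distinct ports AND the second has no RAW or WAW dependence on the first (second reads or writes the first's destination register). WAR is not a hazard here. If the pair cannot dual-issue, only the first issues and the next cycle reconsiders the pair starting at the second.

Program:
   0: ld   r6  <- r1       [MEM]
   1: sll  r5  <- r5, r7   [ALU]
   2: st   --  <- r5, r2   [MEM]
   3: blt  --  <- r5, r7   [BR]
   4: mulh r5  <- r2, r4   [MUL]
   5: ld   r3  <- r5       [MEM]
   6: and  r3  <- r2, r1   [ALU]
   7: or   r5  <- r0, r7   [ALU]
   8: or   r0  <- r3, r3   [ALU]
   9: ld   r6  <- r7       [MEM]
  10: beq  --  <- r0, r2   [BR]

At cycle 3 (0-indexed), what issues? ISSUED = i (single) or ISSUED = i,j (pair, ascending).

ISSUED = 5

0. ld;sll @i0/i1  | 2-wide
1. st @i2  | no-port MEM/BR
2. blt;mulh @i3/i4  | 2-wide
3. ld @i5  | WAW r3
4. and;or @i6/i7  | 2-wide
5. or;ld @i8/i9  | 2-wide
6. beq @i10  | tail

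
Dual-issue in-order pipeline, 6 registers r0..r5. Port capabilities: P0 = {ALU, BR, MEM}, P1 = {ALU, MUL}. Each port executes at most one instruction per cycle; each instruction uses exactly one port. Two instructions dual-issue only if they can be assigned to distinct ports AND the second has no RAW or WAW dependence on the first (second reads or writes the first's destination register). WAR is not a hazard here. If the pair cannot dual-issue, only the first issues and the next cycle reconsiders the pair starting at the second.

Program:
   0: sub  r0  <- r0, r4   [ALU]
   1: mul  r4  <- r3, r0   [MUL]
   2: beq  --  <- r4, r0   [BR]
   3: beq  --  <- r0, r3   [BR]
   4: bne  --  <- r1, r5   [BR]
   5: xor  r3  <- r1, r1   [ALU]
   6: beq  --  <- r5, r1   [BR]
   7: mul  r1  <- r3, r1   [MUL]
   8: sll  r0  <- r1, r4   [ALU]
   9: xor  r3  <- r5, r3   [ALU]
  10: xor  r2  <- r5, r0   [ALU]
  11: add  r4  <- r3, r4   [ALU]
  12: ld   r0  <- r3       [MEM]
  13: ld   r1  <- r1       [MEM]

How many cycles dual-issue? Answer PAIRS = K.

#0 head=0: sub.ALU i0 RAW r0
#1 head=1: mul.MUL i1 RAW r4
#2 head=2: beq.BR i2 no-port BR/BR
#3 head=3: beq.BR i3 no-port BR/BR
#4 head=4: bne.BR;xor.ALU i4,i5 pair
#5 head=6: beq.BR;mul.MUL i6,i7 pair
#6 head=8: sll.ALU;xor.ALU i8,i9 pair
#7 head=10: xor.ALU;add.ALU i10,i11 pair
#8 head=12: ld.MEM i12 no-port MEM/MEM
#9 head=13: ld.MEM i13 tail

PAIRS = 4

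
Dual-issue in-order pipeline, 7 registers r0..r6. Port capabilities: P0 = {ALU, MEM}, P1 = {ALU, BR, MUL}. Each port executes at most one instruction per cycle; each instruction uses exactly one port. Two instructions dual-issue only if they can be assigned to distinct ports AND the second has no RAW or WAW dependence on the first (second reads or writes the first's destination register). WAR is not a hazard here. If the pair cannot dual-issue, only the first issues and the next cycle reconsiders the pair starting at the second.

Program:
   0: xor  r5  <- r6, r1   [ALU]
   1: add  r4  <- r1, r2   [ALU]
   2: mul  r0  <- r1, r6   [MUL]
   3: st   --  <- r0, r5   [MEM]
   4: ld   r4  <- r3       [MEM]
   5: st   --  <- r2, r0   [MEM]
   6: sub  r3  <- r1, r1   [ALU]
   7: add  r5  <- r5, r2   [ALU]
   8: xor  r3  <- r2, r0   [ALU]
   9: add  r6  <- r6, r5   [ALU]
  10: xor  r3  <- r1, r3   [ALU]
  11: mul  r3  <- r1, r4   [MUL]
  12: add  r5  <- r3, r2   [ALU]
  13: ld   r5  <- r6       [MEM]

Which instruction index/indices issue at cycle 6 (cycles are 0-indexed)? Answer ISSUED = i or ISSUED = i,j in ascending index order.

#0 head=0: xor.ALU+add.ALU i0&i1 2-wide
#1 head=2: mul.MUL i2 RAW r0
#2 head=3: st.MEM i3 no-port MEM/MEM
#3 head=4: ld.MEM i4 no-port MEM/MEM
#4 head=5: st.MEM+sub.ALU i5&i6 2-wide
#5 head=7: add.ALU+xor.ALU i7&i8 2-wide
#6 head=9: add.ALU+xor.ALU i9&i10 2-wide
#7 head=11: mul.MUL i11 RAW r3
#8 head=12: add.ALU i12 WAW r5
#9 head=13: ld.MEM i13 tail

ISSUED = 9,10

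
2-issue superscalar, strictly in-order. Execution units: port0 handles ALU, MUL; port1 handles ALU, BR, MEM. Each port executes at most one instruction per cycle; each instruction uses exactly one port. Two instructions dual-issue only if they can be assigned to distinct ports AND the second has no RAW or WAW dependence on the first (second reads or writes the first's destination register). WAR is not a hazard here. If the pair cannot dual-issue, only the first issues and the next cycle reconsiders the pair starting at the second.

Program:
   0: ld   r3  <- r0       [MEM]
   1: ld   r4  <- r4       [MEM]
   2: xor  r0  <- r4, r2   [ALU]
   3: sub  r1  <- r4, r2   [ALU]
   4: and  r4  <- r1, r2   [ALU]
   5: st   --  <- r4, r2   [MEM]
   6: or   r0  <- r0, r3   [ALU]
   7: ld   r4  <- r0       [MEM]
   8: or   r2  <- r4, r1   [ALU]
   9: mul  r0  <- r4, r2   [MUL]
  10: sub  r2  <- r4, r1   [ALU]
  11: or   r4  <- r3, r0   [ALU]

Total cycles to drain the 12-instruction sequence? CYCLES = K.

CYCLES = 9

  cy0 -> i0 (ld.MEM) no-port MEM/MEM
  cy1 -> i1 (ld.MEM) RAW r4
  cy2 -> i2&i3 (xor.ALU sub.ALU) 2-wide
  cy3 -> i4 (and.ALU) RAW r4
  cy4 -> i5&i6 (st.MEM or.ALU) 2-wide
  cy5 -> i7 (ld.MEM) RAW r4
  cy6 -> i8 (or.ALU) RAW r2
  cy7 -> i9&i10 (mul.MUL sub.ALU) 2-wide
  cy8 -> i11 (or.ALU) tail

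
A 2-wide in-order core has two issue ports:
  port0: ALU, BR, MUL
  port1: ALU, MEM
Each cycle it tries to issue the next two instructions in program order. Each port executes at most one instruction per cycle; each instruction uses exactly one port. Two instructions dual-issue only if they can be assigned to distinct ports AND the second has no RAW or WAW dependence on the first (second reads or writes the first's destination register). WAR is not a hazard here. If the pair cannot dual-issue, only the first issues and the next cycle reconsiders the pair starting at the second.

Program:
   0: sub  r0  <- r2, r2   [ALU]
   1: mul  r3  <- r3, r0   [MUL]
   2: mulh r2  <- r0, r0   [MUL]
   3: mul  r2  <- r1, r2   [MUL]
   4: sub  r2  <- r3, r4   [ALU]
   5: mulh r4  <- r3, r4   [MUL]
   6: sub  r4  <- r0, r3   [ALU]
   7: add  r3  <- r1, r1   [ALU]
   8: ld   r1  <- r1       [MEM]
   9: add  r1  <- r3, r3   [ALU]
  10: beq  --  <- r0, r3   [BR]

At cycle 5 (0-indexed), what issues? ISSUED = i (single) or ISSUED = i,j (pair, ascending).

0. sub @i0  | RAW r0
1. mul @i1  | no-port MUL/MUL
2. mulh @i2  | no-port MUL/MUL
3. mul @i3  | WAW r2
4. sub/mulh @i4,i5  | dual
5. sub/add @i6,i7  | dual
6. ld @i8  | WAW r1
7. add/beq @i9,i10  | dual

ISSUED = 6,7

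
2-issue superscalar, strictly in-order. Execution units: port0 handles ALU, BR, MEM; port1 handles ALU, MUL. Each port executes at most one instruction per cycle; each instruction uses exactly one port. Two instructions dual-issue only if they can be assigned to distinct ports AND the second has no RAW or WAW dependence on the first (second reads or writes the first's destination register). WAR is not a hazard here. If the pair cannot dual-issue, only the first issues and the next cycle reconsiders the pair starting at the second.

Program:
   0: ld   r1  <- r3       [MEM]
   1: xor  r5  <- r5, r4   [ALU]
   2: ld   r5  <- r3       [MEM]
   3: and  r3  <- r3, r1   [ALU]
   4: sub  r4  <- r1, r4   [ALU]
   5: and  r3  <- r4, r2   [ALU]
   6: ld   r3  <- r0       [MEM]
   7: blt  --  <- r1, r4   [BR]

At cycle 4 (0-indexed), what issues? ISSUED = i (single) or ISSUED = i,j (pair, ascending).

  cy0 -> i0/i1 (ld.MEM xor.ALU) dual
  cy1 -> i2/i3 (ld.MEM and.ALU) dual
  cy2 -> i4 (sub.ALU) RAW r4
  cy3 -> i5 (and.ALU) WAW r3
  cy4 -> i6 (ld.MEM) no-port MEM/BR
  cy5 -> i7 (blt.BR) tail

ISSUED = 6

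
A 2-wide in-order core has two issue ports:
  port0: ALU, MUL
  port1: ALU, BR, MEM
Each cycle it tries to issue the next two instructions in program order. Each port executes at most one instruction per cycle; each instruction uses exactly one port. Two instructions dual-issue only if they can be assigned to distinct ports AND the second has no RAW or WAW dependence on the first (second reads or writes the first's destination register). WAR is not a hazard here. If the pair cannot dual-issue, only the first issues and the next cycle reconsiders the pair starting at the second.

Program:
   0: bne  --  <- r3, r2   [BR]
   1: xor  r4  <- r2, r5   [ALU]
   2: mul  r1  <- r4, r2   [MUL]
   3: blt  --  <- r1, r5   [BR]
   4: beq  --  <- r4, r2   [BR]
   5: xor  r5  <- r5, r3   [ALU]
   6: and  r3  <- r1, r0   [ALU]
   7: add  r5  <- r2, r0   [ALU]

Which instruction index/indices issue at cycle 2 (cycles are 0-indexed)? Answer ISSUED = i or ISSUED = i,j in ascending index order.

ISSUED = 3

t=0 i0+i1:bne.BR;xor.ALU ; dual
t=1 i2:mul.MUL ; RAW r1
t=2 i3:blt.BR ; no-port BR/BR
t=3 i4+i5:beq.BR;xor.ALU ; dual
t=4 i6+i7:and.ALU;add.ALU ; dual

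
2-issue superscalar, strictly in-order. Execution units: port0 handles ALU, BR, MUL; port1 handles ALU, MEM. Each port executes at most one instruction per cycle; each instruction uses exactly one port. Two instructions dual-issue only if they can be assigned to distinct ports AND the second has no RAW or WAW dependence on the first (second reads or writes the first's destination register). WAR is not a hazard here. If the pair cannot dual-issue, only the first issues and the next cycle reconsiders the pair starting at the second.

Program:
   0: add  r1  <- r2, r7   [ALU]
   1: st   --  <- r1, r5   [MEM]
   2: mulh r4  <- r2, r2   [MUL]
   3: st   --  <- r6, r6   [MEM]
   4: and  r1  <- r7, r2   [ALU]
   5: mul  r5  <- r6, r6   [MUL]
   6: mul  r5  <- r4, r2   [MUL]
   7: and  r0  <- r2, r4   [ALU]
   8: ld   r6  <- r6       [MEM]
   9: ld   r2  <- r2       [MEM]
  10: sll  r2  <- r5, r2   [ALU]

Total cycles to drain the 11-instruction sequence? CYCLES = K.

t=0 i0:add ; RAW r1
t=1 i1&i2:st/mulh ; dual
t=2 i3&i4:st/and ; dual
t=3 i5:mul ; no-port MUL/MUL
t=4 i6&i7:mul/and ; dual
t=5 i8:ld ; no-port MEM/MEM
t=6 i9:ld ; RAW+WAW r2
t=7 i10:sll ; tail

CYCLES = 8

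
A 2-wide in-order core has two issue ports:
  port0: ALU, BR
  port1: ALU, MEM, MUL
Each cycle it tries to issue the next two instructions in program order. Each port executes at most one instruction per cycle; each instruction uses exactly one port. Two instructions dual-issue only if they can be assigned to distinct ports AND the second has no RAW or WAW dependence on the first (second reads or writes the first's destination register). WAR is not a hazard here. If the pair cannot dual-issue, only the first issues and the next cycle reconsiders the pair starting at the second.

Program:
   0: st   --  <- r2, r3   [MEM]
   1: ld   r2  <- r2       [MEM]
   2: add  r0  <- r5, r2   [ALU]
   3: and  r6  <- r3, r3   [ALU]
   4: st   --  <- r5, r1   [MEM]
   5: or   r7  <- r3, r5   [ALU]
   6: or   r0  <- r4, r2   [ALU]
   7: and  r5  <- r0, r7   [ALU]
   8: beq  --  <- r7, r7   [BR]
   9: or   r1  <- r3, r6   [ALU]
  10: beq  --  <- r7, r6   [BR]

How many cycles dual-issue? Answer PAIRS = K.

PAIRS = 4

#0 head=0: st i0 no-port MEM/MEM
#1 head=1: ld i1 RAW r2
#2 head=2: add and i2/i3 dual
#3 head=4: st or i4/i5 dual
#4 head=6: or i6 RAW r0
#5 head=7: and beq i7/i8 dual
#6 head=9: or beq i9/i10 dual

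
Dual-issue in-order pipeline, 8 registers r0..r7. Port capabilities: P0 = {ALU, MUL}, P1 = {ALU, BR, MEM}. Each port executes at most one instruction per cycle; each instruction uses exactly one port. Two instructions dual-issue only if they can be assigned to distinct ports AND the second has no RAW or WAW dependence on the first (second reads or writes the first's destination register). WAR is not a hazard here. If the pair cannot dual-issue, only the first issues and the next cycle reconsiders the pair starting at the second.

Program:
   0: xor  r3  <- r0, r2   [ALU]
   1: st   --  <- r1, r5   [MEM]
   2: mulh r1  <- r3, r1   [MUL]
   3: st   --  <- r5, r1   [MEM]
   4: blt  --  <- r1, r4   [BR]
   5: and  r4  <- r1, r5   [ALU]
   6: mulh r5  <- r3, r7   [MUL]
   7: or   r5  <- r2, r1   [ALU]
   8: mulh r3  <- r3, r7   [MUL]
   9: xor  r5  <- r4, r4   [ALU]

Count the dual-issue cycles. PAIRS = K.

PAIRS = 3

t=0 i0,i1:xor.ALU+st.MEM ; dual
t=1 i2:mulh.MUL ; RAW r1
t=2 i3:st.MEM ; no-port MEM/BR
t=3 i4,i5:blt.BR+and.ALU ; dual
t=4 i6:mulh.MUL ; WAW r5
t=5 i7,i8:or.ALU+mulh.MUL ; dual
t=6 i9:xor.ALU ; tail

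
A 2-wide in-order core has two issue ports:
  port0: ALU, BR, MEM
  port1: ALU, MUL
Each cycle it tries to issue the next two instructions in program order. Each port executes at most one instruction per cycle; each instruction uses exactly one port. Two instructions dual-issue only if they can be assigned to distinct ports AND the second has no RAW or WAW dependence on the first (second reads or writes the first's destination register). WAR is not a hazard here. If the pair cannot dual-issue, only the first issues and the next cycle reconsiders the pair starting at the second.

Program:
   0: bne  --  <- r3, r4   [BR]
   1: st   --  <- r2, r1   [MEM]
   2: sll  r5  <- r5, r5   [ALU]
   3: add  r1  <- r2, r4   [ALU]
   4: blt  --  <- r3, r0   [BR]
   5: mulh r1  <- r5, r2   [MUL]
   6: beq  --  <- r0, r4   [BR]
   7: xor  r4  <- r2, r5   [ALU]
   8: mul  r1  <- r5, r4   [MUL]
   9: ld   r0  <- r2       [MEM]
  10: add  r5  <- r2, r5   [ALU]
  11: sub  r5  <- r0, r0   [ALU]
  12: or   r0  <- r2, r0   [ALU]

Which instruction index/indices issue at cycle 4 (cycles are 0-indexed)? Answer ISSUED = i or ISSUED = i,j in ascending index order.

#0 head=0: bne i0 no-port BR/MEM
#1 head=1: st+sll i1+i2 pair
#2 head=3: add+blt i3+i4 pair
#3 head=5: mulh+beq i5+i6 pair
#4 head=7: xor i7 RAW r4
#5 head=8: mul+ld i8+i9 pair
#6 head=10: add i10 WAW r5
#7 head=11: sub+or i11+i12 pair

ISSUED = 7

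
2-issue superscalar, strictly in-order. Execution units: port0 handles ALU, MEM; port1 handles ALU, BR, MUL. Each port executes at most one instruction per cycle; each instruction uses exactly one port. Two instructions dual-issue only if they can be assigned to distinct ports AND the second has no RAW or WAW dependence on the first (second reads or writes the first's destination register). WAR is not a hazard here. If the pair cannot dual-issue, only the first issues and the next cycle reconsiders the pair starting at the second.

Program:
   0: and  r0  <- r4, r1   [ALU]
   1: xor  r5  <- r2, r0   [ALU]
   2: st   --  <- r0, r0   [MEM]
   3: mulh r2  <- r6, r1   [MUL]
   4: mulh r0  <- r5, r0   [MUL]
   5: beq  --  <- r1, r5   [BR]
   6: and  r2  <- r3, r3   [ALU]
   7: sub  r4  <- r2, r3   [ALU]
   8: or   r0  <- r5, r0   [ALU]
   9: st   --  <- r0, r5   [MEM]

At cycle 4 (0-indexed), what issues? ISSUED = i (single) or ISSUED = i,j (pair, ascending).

  cy0 -> i0 (and.ALU) RAW r0
  cy1 -> i1/i2 (xor.ALU;st.MEM) 2-wide
  cy2 -> i3 (mulh.MUL) no-port MUL/MUL
  cy3 -> i4 (mulh.MUL) no-port MUL/BR
  cy4 -> i5/i6 (beq.BR;and.ALU) 2-wide
  cy5 -> i7/i8 (sub.ALU;or.ALU) 2-wide
  cy6 -> i9 (st.MEM) tail

ISSUED = 5,6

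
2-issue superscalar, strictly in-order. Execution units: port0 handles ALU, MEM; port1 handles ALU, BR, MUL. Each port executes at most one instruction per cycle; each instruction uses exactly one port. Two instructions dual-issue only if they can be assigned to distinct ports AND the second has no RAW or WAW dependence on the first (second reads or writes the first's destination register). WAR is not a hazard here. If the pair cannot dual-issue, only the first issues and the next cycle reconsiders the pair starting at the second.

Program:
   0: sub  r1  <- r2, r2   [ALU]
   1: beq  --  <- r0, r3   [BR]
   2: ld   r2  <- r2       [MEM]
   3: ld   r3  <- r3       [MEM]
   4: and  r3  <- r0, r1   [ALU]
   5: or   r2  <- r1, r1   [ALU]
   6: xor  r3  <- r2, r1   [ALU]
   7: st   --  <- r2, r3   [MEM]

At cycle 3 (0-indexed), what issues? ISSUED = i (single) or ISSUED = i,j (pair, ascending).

ISSUED = 4,5

  cy0 -> i0/i1 (sub beq) 2-wide
  cy1 -> i2 (ld) no-port MEM/MEM
  cy2 -> i3 (ld) WAW r3
  cy3 -> i4/i5 (and or) 2-wide
  cy4 -> i6 (xor) RAW r3
  cy5 -> i7 (st) tail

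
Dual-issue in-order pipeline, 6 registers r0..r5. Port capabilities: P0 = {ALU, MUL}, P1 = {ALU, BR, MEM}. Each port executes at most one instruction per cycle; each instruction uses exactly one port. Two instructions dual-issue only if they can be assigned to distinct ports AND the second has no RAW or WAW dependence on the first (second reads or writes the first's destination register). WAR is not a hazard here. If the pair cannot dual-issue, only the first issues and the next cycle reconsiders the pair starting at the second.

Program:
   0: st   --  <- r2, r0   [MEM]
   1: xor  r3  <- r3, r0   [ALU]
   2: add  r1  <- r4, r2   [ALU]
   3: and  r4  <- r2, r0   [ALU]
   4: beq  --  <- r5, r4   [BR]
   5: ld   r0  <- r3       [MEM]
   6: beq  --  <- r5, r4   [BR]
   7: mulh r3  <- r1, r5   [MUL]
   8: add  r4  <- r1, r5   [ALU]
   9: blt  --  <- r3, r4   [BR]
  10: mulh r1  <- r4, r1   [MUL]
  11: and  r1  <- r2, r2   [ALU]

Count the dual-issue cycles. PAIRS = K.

[0] i0/i1  st.MEM/xor.ALU  -- pair
[1] i2/i3  add.ALU/and.ALU  -- pair
[2] i4  beq.BR  -- no-port BR/MEM
[3] i5  ld.MEM  -- no-port MEM/BR
[4] i6/i7  beq.BR/mulh.MUL  -- pair
[5] i8  add.ALU  -- RAW r4
[6] i9/i10  blt.BR/mulh.MUL  -- pair
[7] i11  and.ALU  -- tail

PAIRS = 4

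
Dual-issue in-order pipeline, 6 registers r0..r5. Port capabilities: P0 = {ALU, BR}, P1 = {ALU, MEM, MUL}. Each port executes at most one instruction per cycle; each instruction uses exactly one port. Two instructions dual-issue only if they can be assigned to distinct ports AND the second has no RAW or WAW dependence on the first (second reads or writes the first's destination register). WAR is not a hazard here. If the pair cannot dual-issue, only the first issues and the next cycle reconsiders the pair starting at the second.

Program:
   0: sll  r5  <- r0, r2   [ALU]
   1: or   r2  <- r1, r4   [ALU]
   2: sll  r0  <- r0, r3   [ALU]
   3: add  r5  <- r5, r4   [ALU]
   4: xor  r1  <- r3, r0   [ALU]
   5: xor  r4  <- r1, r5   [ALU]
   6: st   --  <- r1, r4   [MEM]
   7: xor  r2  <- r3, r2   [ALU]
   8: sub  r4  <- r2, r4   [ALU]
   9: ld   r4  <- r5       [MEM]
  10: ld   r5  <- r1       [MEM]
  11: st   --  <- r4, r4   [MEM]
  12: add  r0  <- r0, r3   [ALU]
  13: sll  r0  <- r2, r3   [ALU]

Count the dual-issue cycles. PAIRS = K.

[0] i0+i1  sll;or  -- pair
[1] i2+i3  sll;add  -- pair
[2] i4  xor  -- RAW r1
[3] i5  xor  -- RAW r4
[4] i6+i7  st;xor  -- pair
[5] i8  sub  -- WAW r4
[6] i9  ld  -- no-port MEM/MEM
[7] i10  ld  -- no-port MEM/MEM
[8] i11+i12  st;add  -- pair
[9] i13  sll  -- tail

PAIRS = 4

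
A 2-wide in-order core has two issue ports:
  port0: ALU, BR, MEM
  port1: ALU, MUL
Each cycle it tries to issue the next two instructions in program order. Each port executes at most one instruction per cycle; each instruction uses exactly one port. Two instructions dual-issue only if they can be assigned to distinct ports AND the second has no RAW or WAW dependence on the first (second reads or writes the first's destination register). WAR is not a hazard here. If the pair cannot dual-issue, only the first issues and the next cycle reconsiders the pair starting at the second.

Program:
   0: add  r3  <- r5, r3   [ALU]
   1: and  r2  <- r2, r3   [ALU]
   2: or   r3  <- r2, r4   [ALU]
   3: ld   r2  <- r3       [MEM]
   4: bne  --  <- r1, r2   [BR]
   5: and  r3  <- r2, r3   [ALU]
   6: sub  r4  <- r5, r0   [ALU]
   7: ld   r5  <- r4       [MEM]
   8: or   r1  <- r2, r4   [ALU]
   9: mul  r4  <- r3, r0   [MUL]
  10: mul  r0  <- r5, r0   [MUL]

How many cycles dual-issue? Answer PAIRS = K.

#0 head=0: add.ALU i0 RAW r3
#1 head=1: and.ALU i1 RAW r2
#2 head=2: or.ALU i2 RAW r3
#3 head=3: ld.MEM i3 no-port MEM/BR
#4 head=4: bne.BR/and.ALU i4,i5 pair
#5 head=6: sub.ALU i6 RAW r4
#6 head=7: ld.MEM/or.ALU i7,i8 pair
#7 head=9: mul.MUL i9 no-port MUL/MUL
#8 head=10: mul.MUL i10 tail

PAIRS = 2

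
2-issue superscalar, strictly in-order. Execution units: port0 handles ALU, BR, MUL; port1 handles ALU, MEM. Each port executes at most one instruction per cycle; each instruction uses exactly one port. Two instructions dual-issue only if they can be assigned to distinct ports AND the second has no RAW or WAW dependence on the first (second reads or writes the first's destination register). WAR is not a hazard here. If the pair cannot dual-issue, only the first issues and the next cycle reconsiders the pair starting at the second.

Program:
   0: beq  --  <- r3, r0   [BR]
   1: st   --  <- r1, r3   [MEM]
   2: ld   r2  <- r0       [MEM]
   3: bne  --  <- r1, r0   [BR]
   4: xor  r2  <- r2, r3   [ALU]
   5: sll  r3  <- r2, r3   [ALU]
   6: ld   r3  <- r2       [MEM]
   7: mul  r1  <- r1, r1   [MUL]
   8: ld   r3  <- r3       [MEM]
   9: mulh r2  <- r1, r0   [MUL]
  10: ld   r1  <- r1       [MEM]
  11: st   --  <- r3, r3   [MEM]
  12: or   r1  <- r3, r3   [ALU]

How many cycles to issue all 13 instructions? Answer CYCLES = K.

c0: i0/i1 beq+st  pair
c1: i2/i3 ld+bne  pair
c2: i4 xor  RAW r2
c3: i5 sll  WAW r3
c4: i6/i7 ld+mul  pair
c5: i8/i9 ld+mulh  pair
c6: i10 ld  no-port MEM/MEM
c7: i11/i12 st+or  pair

CYCLES = 8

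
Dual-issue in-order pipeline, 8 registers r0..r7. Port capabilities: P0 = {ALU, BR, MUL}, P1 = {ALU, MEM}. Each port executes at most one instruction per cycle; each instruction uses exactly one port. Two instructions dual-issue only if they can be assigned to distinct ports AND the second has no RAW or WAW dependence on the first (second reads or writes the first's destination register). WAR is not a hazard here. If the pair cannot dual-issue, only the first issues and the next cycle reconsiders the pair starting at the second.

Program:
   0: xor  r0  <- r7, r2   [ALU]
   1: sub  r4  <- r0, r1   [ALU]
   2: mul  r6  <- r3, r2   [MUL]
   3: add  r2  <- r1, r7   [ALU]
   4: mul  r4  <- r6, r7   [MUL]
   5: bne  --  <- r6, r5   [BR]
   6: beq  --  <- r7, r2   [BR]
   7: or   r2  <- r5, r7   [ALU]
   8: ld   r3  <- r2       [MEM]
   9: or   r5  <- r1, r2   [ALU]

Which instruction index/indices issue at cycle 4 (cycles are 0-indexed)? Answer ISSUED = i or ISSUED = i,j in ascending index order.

0. xor.ALU @i0  | RAW r0
1. sub.ALU;mul.MUL @i1&i2  | pair
2. add.ALU;mul.MUL @i3&i4  | pair
3. bne.BR @i5  | no-port BR/BR
4. beq.BR;or.ALU @i6&i7  | pair
5. ld.MEM;or.ALU @i8&i9  | pair

ISSUED = 6,7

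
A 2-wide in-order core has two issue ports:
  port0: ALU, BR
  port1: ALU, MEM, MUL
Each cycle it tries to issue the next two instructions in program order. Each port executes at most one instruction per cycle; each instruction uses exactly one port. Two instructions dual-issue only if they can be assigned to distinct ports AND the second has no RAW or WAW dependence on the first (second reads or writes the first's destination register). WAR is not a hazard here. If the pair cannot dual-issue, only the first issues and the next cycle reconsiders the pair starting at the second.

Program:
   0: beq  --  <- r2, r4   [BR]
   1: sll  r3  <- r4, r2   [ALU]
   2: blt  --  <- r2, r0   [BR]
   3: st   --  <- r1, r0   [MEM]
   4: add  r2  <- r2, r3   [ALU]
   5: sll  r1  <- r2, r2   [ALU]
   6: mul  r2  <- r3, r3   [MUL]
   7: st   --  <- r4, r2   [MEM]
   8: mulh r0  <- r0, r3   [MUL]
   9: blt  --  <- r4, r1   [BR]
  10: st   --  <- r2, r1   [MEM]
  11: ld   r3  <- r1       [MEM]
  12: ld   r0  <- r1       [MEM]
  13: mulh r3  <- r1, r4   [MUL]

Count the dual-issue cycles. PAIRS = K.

PAIRS = 4

t=0 i0&i1:beq/sll ; dual
t=1 i2&i3:blt/st ; dual
t=2 i4:add ; RAW r2
t=3 i5&i6:sll/mul ; dual
t=4 i7:st ; no-port MEM/MUL
t=5 i8&i9:mulh/blt ; dual
t=6 i10:st ; no-port MEM/MEM
t=7 i11:ld ; no-port MEM/MEM
t=8 i12:ld ; no-port MEM/MUL
t=9 i13:mulh ; tail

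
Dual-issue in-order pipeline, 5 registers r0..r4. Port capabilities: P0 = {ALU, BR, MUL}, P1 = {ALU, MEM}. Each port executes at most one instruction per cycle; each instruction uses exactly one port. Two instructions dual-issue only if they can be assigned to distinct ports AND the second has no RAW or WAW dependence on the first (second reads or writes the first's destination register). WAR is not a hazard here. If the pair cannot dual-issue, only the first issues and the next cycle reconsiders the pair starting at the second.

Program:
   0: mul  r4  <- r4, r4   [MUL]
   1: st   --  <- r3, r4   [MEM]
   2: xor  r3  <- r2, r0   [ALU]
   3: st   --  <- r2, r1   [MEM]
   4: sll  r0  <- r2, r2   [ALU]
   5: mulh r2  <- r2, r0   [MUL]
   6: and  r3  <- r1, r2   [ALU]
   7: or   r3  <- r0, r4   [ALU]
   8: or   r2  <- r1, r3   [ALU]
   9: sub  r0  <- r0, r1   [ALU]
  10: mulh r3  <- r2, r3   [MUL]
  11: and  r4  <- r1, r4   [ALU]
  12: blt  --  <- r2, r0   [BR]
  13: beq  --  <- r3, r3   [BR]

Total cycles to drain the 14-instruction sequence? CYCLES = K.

[0] i0  mul.MUL  -- RAW r4
[1] i1,i2  st.MEM xor.ALU  -- 2-wide
[2] i3,i4  st.MEM sll.ALU  -- 2-wide
[3] i5  mulh.MUL  -- RAW r2
[4] i6  and.ALU  -- WAW r3
[5] i7  or.ALU  -- RAW r3
[6] i8,i9  or.ALU sub.ALU  -- 2-wide
[7] i10,i11  mulh.MUL and.ALU  -- 2-wide
[8] i12  blt.BR  -- no-port BR/BR
[9] i13  beq.BR  -- tail

CYCLES = 10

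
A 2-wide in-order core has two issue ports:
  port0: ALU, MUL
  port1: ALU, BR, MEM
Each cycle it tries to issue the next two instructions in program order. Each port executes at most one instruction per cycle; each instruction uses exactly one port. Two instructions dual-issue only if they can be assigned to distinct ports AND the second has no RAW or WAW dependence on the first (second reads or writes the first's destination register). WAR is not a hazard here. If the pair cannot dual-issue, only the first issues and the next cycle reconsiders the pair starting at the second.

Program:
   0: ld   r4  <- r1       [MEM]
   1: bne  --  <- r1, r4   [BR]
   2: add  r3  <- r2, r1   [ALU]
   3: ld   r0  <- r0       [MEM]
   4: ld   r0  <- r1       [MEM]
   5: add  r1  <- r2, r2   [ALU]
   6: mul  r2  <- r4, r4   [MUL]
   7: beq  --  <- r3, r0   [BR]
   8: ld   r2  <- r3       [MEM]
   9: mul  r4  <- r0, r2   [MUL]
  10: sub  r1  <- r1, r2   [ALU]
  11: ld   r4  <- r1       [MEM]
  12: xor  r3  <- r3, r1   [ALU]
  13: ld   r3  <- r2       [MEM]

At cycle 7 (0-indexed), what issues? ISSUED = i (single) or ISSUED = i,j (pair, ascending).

ISSUED = 11,12

#0 head=0: ld.MEM i0 no-port MEM/BR
#1 head=1: bne.BR;add.ALU i1,i2 pair
#2 head=3: ld.MEM i3 no-port MEM/MEM
#3 head=4: ld.MEM;add.ALU i4,i5 pair
#4 head=6: mul.MUL;beq.BR i6,i7 pair
#5 head=8: ld.MEM i8 RAW r2
#6 head=9: mul.MUL;sub.ALU i9,i10 pair
#7 head=11: ld.MEM;xor.ALU i11,i12 pair
#8 head=13: ld.MEM i13 tail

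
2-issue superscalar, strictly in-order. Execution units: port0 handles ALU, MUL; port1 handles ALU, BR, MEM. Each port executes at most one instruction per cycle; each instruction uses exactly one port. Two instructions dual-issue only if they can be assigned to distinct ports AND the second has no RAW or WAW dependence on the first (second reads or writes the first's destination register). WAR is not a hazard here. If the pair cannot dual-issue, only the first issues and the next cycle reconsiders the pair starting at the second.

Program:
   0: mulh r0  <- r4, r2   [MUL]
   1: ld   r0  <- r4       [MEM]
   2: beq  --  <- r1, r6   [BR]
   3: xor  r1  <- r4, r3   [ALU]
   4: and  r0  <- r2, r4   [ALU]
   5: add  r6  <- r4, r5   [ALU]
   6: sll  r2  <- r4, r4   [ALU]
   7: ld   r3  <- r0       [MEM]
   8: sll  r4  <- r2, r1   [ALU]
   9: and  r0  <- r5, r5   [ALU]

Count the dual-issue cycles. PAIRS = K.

PAIRS = 4

0. mulh.MUL @i0  | WAW r0
1. ld.MEM @i1  | no-port MEM/BR
2. beq.BR+xor.ALU @i2/i3  | pair
3. and.ALU+add.ALU @i4/i5  | pair
4. sll.ALU+ld.MEM @i6/i7  | pair
5. sll.ALU+and.ALU @i8/i9  | pair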